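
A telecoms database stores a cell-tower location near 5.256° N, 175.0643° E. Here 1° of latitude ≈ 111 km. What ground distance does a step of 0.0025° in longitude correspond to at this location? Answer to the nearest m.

276 m

One degree of longitude here spans 111000 × cos 5.256° = 111000 × 0.9958 ≈ 110533 m; 0.0025° of that is 276.333 m.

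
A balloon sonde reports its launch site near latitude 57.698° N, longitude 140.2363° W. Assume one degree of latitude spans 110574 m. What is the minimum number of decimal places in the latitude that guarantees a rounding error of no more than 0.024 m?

One degree of latitude covers 110574 m.
With N decimal places the half-ulp bound is 0.5·10⁻ᴺ°, or 0.5·10⁻ᴺ × 110574 m on the ground.
Setting 55287 × 10⁻ᴺ ≤ 0.024 gives 10ᴺ ≥ 2.304e+06, i.e. N ≥ 6.36.
N = 6 would give 0.0553 m (too coarse); N = 7 gives 0.00553 m ≤ 0.024 m.

7 decimal places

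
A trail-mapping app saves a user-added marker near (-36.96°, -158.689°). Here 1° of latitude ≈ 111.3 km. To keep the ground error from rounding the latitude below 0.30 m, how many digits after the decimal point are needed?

One degree of latitude covers 111300 m.
N decimal places → at most half a unit in the last place, 0.5 × 10⁻ᴺ° = 111300/2 × 10⁻ᴺ m.
Setting 55650 × 10⁻ᴺ ≤ 0.30 gives 10ᴺ ≥ 1.855e+05, i.e. N ≥ 5.27.
At 5 places the error can reach 0.556 m, but 6 places keeps it to 0.0556 m.

6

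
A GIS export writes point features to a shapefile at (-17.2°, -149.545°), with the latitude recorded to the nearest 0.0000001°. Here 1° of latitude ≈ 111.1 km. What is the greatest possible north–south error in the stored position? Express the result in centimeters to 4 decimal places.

Rounding to 7 decimal places leaves the latitude within ±5e-08° of the true value.
So the N–S error is at most 5e-08 × 111100 = 0.005555 m.
That is 0.005555 m = 0.5555 cm.

0.5555 centimeters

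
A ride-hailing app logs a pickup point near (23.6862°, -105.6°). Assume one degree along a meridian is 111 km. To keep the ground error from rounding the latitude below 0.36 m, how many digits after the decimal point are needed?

6

One degree of latitude covers 111000 m.
N decimal places → at most half a unit in the last place, 0.5 × 10⁻ᴺ° = 111000/2 × 10⁻ᴺ m.
Need 0.5 × 111000 × 10⁻ᴺ ≤ 0.36 → 10⁻ᴺ ≤ 6.486e-06, so N ≥ 5.19.
N = 5 would give 0.555 m (too coarse); N = 6 gives 0.0555 m ≤ 0.36 m.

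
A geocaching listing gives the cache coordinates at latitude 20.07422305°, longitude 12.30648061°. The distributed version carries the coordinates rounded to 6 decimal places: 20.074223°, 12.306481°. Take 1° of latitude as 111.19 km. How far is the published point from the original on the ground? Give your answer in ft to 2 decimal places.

0.13 ft

The latitude changed by +0.00000005° and the longitude by -0.00000039°.
N–S: 0.00000005° × 111190 m/° = 0.0055595 m.
E–W at 20.0742°: -0.00000039° × 111190 × cos 20.0742° = -0.00000039 × 111190 × 0.9392 ≈ -0.0407297 m.
Distance: √(0.0055595² + 0.0407297²) ≈ 0.0411074 m.
Converting: 0.0411074 m × 3.2808 ft/m ≈ 0.13487 ft.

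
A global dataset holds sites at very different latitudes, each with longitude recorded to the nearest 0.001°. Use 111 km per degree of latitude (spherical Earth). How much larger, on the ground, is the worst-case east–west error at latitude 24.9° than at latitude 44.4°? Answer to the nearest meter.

Rounding to 3 decimal places leaves the longitude within ±0.0005° of the true value.
At 24.9°: 0.0005° × 111000 × cos 24.9° = 0.0005 × 111000 × 0.9070 ≈ 50.341 m.
At 44.4°: 0.0005° × 111000 × cos 44.4° = 0.0005 × 111000 × 0.7145 ≈ 39.653 m.
Difference: 50.341 − 39.653 = 10.688 m.

11 meters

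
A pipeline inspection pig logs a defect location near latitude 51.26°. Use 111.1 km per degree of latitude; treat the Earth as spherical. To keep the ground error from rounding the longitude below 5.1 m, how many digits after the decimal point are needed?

4

At 51.26° one degree of longitude covers 111100 × cos 51.26° ≈ 111100 × 0.6258 ≈ 69525 m.
With N decimal places the half-ulp bound is 0.5·10⁻ᴺ°, or 0.5·10⁻ᴺ × 69525 m on the ground.
Setting 34762.5 × 10⁻ᴺ ≤ 5.1 gives 10ᴺ ≥ 6816, i.e. N ≥ 3.83.
N = 3 would give 34.8 m (too coarse); N = 4 gives 3.48 m ≤ 5.1 m.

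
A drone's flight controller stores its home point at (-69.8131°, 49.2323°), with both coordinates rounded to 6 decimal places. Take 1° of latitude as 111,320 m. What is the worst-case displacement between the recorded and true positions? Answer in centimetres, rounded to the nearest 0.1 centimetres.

5.9 centimetres

Rounding to 6 decimal places leaves each coordinate within ±5e-07° of the true value.
Latitude error → 5e-07 × 111320 = 0.05566 m along the meridian.
E–W at 69.8131°: 5e-07° × 111320 × cos 69.8131° = 5e-07 × 111320 × 0.3451 ≈ 0.0192074 m.
The two errors are perpendicular, so the maximum displacement is √(0.05566² + 0.0192074²) ≈ 0.0588809 m.
That is 0.0588809 m = 5.8881 cm.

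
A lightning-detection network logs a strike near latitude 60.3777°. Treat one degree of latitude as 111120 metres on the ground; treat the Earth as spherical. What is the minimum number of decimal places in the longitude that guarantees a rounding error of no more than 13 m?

At 60.3777° one degree of longitude covers 111120 × cos 60.3777° ≈ 111120 × 0.4943 ≈ 54924.4 m.
N decimal places → at most half a unit in the last place, 0.5 × 10⁻ᴺ° = 54924.4/2 × 10⁻ᴺ m.
Setting 27462.2 × 10⁻ᴺ ≤ 13 gives 10ᴺ ≥ 2112, i.e. N ≥ 3.32.
So 4 decimal places suffice (2.75 m); 3 would allow up to 27.5 m.

4 decimal places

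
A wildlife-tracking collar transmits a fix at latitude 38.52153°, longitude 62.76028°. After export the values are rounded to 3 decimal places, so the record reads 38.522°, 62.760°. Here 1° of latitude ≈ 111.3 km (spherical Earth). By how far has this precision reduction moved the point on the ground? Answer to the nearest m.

58 m

The latitude changed by -0.00047° and the longitude by +0.00028°.
N–S: -0.00047° × 111300 m/° = -52.311 m.
East–west at this latitude: 0.00028° × 111300 × cos 38.522° ≈ 0.00028 × 87077.7 = 24.3817 m.
Hypotenuse of the two orthogonal shifts: √(52.311² + 24.3817²) = 57.714 m.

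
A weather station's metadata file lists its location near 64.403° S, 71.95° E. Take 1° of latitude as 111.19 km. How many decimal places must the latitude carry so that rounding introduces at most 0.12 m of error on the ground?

6 decimal places

One degree of latitude covers 111190 m.
N decimal places → at most half a unit in the last place, 0.5 × 10⁻ᴺ° = 111190/2 × 10⁻ᴺ m.
Need 0.5 × 111190 × 10⁻ᴺ ≤ 0.12 → 10⁻ᴺ ≤ 2.158e-06, so N ≥ 5.67.
N = 5 would give 0.556 m (too coarse); N = 6 gives 0.0556 m ≤ 0.12 m.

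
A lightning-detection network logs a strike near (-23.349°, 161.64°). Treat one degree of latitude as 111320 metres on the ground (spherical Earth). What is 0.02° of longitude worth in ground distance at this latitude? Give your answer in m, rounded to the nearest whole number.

2044 m

At 23.349° a degree of longitude is 111320 × cos 23.349° ≈ 102204 m, so 0.02° corresponds to 2044.08 m.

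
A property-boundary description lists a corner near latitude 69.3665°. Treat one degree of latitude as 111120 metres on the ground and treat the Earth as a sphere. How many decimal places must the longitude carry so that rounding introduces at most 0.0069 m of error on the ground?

At 69.3665° one degree of longitude covers 111120 × cos 69.3665° ≈ 111120 × 0.3524 ≈ 39157.5 m.
Rounding to N decimal places gives at most 0.5 × 10⁻ᴺ degrees of error, i.e. 0.5 × 10⁻ᴺ × 39157.5 m.
Need 0.5 × 39157.5 × 10⁻ᴺ ≤ 0.0069 → 10⁻ᴺ ≤ 3.524e-07, so N ≥ 6.45.
At 6 places the error can reach 0.0196 m, but 7 places keeps it to 0.00196 m.

7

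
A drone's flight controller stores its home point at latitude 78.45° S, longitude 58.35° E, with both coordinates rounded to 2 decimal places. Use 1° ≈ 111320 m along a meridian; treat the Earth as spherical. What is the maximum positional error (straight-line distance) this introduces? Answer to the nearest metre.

568 metres

Rounding to 2 decimal places leaves each coordinate within ±0.005° of the true value.
North–south component: 0.005° × 111320 = 556.6 m.
East–west component at 78.45°: 0.005° × 111320 × cos 78.45° ≈ 0.005 × 22288.8 ≈ 111.444 m.
The two errors are perpendicular, so the maximum displacement is √(556.6² + 111.444²) ≈ 567.647 m.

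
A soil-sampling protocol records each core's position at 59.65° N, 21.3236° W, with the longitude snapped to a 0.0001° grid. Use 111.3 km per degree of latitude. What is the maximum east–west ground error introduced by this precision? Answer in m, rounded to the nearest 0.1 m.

With a 0.0001° grid the true value lies within half a step, ±0.0001°/2 = ±5e-05°, of the stored one.
At latitude 59.65° a degree of longitude spans 111300 m × cos 59.65° = 111300 × 0.5053 ≈ 56237.8 m.
Maximum E–W displacement: 5e-05 × 56237.8 = 2.81189 m.

2.8 m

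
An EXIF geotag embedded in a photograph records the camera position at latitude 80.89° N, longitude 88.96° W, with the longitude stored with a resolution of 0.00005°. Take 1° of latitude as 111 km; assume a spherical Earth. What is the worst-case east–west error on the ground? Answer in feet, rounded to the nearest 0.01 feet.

With a 0.00005° grid the true value lies within half a step, ±0.00005°/2 = ±2.5e-05°, of the stored one.
Parallels shrink by cos φ, so at 80.89° a degree of longitude is 111000 × 0.1583 ≈ 17574.7 m.
Maximum E–W displacement: 2.5e-05 × 17574.7 = 0.439367 m.
In feet: 0.439367 m ÷ 0.3048 ≈ 1.4415 ft.

1.44 feet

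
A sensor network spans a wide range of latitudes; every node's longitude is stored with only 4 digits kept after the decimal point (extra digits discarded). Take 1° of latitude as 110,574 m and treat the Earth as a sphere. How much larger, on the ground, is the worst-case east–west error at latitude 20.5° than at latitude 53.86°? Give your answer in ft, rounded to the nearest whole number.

13 ft

Truncating at 4 decimal places can drop up to a full unit in the last place, so the longitude may be off by as much as 0.0001°.
Error at 20.5° = 0.0001° × 110574 × cos 20.5° ≈ 11.057 × 0.9367 = 10.357 m.
At 53.86°: 0.0001° × 110574 × cos 53.86° = 0.0001 × 110574 × 0.5898 ≈ 6.5212 m.
Difference: 10.357 − 6.5212 = 3.8359 m.
In feet: 3.83594 m ÷ 0.3048 ≈ 12.585 ft.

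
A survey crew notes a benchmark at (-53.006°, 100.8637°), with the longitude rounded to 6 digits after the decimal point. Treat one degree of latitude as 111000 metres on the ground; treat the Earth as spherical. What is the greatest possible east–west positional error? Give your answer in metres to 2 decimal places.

0.03 metres

Rounding to 6 decimal places leaves the longitude within ±5e-07° of the true value.
Parallels shrink by cos φ, so at 53.006° a degree of longitude is 111000 × 0.6017 ≈ 66792.2 m.
So at most 5e-07° × 66792.2 ≈ 0.0333961 m east–west.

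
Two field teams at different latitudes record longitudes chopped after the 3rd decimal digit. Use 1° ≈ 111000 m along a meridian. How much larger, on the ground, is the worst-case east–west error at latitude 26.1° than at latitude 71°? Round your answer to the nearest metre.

Truncating at 3 decimal places can drop up to a full unit in the last place, so the longitude may be off by as much as 0.001°.
Error at 26.1° = 0.001° × 111000 × cos 26.1° ≈ 111 × 0.8980 = 99.681 m.
At 71°: 0.001° × 111000 × cos 71° = 0.001 × 111000 × 0.3256 ≈ 36.138 m.
Difference: 99.681 − 36.138 = 63.543 m.

64 metres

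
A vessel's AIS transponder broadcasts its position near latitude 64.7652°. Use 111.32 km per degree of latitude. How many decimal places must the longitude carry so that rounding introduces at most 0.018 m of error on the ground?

7 decimal places

At 64.7652° one degree of longitude covers 111320 × cos 64.7652° ≈ 111320 × 0.4263 ≈ 47458.9 m.
N decimal places → at most half a unit in the last place, 0.5 × 10⁻ᴺ° = 47458.9/2 × 10⁻ᴺ m.
Need 0.5 × 47458.9 × 10⁻ᴺ ≤ 0.018 → 10⁻ᴺ ≤ 7.586e-07, so N ≥ 6.12.
So 7 decimal places suffice (0.00237 m); 6 would allow up to 0.0237 m.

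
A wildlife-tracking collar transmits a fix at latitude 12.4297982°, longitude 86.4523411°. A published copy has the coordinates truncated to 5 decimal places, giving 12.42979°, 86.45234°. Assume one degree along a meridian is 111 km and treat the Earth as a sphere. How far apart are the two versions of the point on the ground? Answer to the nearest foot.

3 feet

The latitude changed by +0.0000082° and the longitude by +0.0000011°.
N–S: 0.0000082° × 111000 m/° = 0.9102 m.
E–W at 12.4298°: 0.0000011° × 111000 × cos 12.4298° = 0.0000011 × 111000 × 0.9766 ≈ 0.119238 m.
Combined displacement = (0.9102² + 0.119238²)^½ ≈ 0.917977 m.
Converting: 0.917977 m × 3.2808 ft/m ≈ 3.0117 ft.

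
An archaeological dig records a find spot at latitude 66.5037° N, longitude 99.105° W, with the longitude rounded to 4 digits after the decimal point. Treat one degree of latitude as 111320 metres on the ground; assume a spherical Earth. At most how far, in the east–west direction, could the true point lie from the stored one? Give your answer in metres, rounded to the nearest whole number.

2 metres

Rounding to 4 decimal places leaves the longitude within ±5e-05° of the true value.
One degree of longitude at 66.5037° is 111320 × cos 66.5037° ≈ 111320 × 0.3987 = 44382.2 m.
East–west error: 5e-05° × 44382.2 m/° ≈ 2.21911 m.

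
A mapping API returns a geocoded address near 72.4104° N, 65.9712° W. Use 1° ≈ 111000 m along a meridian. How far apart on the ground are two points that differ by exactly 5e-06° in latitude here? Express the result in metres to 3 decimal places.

0.555 metres

Along a meridian 5e-06° is 5e-06 × 111000 = 0.555 m.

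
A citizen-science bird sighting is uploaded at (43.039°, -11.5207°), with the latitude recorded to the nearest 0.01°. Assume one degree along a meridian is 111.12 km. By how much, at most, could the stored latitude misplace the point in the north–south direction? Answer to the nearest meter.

556 meters

Rounding to 2 decimal places leaves the latitude within ±0.005° of the true value.
So the N–S error is at most 0.005 × 111120 = 555.6 m.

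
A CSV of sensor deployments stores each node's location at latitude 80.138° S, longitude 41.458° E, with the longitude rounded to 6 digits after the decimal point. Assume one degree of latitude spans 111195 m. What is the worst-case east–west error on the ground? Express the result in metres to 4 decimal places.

Rounding to 6 decimal places leaves the longitude within ±5e-07° of the true value.
Parallels shrink by cos φ, so at 80.138° a degree of longitude is 111195 × 0.1713 ≈ 19045 m.
Maximum E–W displacement: 5e-07 × 19045 = 0.0095225 m.

0.0095 metres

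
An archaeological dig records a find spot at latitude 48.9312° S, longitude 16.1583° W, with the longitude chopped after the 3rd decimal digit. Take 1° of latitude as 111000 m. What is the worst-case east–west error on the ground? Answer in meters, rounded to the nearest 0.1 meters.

Truncating at 3 decimal places can drop up to a full unit in the last place, so the longitude may be off by as much as 0.001°.
At latitude 48.9312° a degree of longitude spans 111000 m × cos 48.9312° = 111000 × 0.6570 ≈ 72923.1 m.
East–west error: 0.001° × 72923.1 m/° ≈ 72.9231 m.

72.9 meters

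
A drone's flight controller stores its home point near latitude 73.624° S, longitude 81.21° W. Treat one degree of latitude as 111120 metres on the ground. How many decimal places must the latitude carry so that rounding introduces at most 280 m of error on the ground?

One degree of latitude covers 111120 m.
With N decimal places the half-ulp bound is 0.5·10⁻ᴺ°, or 0.5·10⁻ᴺ × 111120 m on the ground.
Setting 55560 × 10⁻ᴺ ≤ 280 gives 10ᴺ ≥ 198.4, i.e. N ≥ 2.30.
At 2 places the error can reach 556 m, but 3 places keeps it to 55.6 m.

3 decimal places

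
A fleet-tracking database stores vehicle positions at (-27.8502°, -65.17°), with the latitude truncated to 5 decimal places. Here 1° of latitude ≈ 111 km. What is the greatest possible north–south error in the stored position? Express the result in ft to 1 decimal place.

Truncating at 5 decimal places can drop up to a full unit in the last place, so the latitude may be off by as much as 1e-05°.
Along the meridian that is 1e-05° × 111000 m/° = 1.11 m.
In feet: 1.11 m ÷ 0.3048 ≈ 3.6417 ft.

3.6 ft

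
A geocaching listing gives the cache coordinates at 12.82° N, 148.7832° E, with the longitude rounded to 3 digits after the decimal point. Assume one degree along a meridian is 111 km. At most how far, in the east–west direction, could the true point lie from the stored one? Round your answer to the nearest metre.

Rounding to 3 decimal places leaves the longitude within ±0.0005° of the true value.
Parallels shrink by cos φ, so at 12.82° a degree of longitude is 111000 × 0.9751 ≈ 108233 m.
Maximum E–W displacement: 0.0005 × 108233 = 54.1165 m.

54 metres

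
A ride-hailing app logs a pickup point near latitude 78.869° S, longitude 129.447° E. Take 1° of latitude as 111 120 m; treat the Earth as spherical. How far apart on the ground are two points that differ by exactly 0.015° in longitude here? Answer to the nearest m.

322 m

One degree of longitude here spans 111120 × cos 78.869° = 111120 × 0.1931 ≈ 21452 m; 0.015° of that is 321.781 m.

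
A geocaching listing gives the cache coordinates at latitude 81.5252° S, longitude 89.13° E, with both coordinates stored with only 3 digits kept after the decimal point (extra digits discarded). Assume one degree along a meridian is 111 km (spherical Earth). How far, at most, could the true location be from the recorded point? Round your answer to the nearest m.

112 m

Truncating at 3 decimal places can drop up to a full unit in the last place, so each coordinate may be off by as much as 0.001°.
Latitude error → 0.001 × 111000 = 111 m along the meridian.
East–west component at 81.5252°: 0.001° × 111000 × cos 81.5252° ≈ 0.001 × 16358.6 ≈ 16.3586 m.
Worst case both components are at the extreme and orthogonal: √(111² + 16.3586²) ≈ 112.199 m.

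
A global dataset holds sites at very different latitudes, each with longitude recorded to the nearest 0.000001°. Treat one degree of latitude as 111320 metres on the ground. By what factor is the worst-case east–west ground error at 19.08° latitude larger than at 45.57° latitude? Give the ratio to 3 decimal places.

Rounding to 6 decimal places leaves the longitude within ±5e-07° of the true value.
At 19.08°: 5e-07° × 111320 × cos 19.08° = 5e-07 × 111320 × 0.9451 ≈ 0.052602 m.
At 45.57°: 5e-07° × 111320 × cos 45.57° = 5e-07 × 111320 × 0.7000 ≈ 0.038964 m.
Ratio: 0.052602 / 0.038964 = cos 19.08° / cos 45.57° ≈ 1.3500.

1.350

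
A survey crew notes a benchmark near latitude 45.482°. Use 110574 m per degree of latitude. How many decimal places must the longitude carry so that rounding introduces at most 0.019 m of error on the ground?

At 45.482° one degree of longitude covers 110574 × cos 45.482° ≈ 110574 × 0.7011 ≈ 77527.1 m.
Rounding to N decimal places gives at most 0.5 × 10⁻ᴺ degrees of error, i.e. 0.5 × 10⁻ᴺ × 77527.1 m.
Setting 38763.6 × 10⁻ᴺ ≤ 0.019 gives 10ᴺ ≥ 2.04e+06, i.e. N ≥ 6.31.
So 7 decimal places suffice (0.00388 m); 6 would allow up to 0.0388 m.

7 decimal places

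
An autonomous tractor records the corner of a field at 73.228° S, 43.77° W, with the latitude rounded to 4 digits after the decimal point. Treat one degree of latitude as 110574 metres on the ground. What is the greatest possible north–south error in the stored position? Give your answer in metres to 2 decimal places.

5.53 metres

Rounding to 4 decimal places leaves the latitude within ±5e-05° of the true value.
North–south distance: 5e-05° × 110574 m/° = 5.5287 m.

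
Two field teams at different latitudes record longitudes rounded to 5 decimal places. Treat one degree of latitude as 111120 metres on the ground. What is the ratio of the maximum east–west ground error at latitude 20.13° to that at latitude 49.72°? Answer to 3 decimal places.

1.452

Rounding to 5 decimal places leaves the longitude within ±5e-06° of the true value.
At 20.13°: 5e-06° × 111120 × cos 20.13° = 5e-06 × 111120 × 0.9389 ≈ 0.52166 m.
At 49.72°: 5e-06° × 111120 × cos 49.72° = 5e-06 × 111120 × 0.6465 ≈ 0.35921 m.
Ratio: 0.52166 / 0.35921 = cos 20.13° / cos 49.72° ≈ 1.4523.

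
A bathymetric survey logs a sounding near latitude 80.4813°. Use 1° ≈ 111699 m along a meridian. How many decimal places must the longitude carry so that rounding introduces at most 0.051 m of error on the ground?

6 decimal places

At 80.4813° one degree of longitude covers 111699 × cos 80.4813° ≈ 111699 × 0.1654 ≈ 18471.6 m.
With N decimal places the half-ulp bound is 0.5·10⁻ᴺ°, or 0.5·10⁻ᴺ × 18471.6 m on the ground.
Need 0.5 × 18471.6 × 10⁻ᴺ ≤ 0.051 → 10⁻ᴺ ≤ 5.522e-06, so N ≥ 5.26.
N = 5 would give 0.0924 m (too coarse); N = 6 gives 0.00924 m ≤ 0.051 m.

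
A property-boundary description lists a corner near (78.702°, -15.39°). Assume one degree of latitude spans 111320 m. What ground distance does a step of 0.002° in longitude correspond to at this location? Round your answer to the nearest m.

One degree of longitude here spans 111320 × cos 78.702° = 111320 × 0.1959 ≈ 21808.9 m; 0.002° of that is 43.6178 m.

44 m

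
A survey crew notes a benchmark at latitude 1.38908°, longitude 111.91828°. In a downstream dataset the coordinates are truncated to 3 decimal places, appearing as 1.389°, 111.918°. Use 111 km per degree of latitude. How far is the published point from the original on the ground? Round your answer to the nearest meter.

Δlat = 1.38908 − 1.389 = +0.00008°; Δlon = 111.91828 − 111.918 = +0.00028°.
North–south shift: 0.00008 × 111000 = 8.88 m.
E–W at 1.389°: 0.00028° × 111000 × cos 1.389° = 0.00028 × 111000 × 0.9997 ≈ 31.0709 m.
Hypotenuse of the two orthogonal shifts: √(8.88² + 31.0709²) = 32.3149 m.

32 meters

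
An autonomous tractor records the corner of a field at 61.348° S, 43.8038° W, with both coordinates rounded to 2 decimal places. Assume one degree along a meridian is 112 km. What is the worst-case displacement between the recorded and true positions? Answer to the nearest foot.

2038 feet

Rounding to 2 decimal places leaves each coordinate within ±0.005° of the true value.
N–S: 0.005° × 112000 m/° = 560 m.
Longitude error → 0.005 × 112000 × cos 61.348° = 0.005 × 112000 × 0.4795 ≈ 268.514 m.
Combining orthogonally: (560² + 268.514²)^½ ≈ 621.047 m.
Converting: 621.047 m × 3.2808 ft/m ≈ 2037.6 ft.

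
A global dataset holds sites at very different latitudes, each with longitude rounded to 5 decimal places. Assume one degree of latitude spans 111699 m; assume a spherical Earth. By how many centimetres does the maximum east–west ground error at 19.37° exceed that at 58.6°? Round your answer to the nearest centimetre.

Rounding to 5 decimal places leaves the longitude within ±5e-06° of the true value.
Error at 19.37° = 5e-06° × 111699 × cos 19.37° ≈ 0.5585 × 0.9434 = 0.52688 m.
At 58.6°: 5e-06° × 111699 × cos 58.6° = 5e-06 × 111699 × 0.5210 ≈ 0.29098 m.
So the lower-latitude error exceeds the higher by 0.52688 − 0.29098 = 0.2359 m.
That is 0.235901 m = 23.59 cm.

24 centimetres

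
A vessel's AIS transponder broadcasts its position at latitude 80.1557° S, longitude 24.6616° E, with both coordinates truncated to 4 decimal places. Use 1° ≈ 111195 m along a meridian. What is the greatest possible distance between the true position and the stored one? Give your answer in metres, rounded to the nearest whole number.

11 metres

Truncating at 4 decimal places can drop up to a full unit in the last place, so each coordinate may be off by as much as 0.0001°.
Latitude error → 0.0001 × 111195 = 11.1195 m along the meridian.
East–west component at 80.1557°: 0.0001° × 111195 × cos 80.1557° ≈ 0.0001 × 19011.2 ≈ 1.90112 m.
Combining orthogonally: (11.1195² + 1.90112²)^½ ≈ 11.2808 m.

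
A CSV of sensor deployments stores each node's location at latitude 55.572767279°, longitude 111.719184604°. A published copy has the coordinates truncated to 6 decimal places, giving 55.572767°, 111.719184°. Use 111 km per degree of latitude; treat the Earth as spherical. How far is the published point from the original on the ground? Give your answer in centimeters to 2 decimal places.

Δlat = 55.572767279 − 55.572767 = +0.000000279°; Δlon = 111.719184604 − 111.719184 = +0.000000604°.
North–south shift: 0.000000279 × 111000 = 0.030969 m.
E–W at 55.5728°: 0.000000604° × 111000 × cos 55.5728° = 0.000000604 × 111000 × 0.5654 ≈ 0.0379039 m.
Hypotenuse of the two orthogonal shifts: √(0.030969² + 0.0379039²) = 0.0489468 m.
That is 0.0489468 m = 4.8947 cm.

4.89 centimeters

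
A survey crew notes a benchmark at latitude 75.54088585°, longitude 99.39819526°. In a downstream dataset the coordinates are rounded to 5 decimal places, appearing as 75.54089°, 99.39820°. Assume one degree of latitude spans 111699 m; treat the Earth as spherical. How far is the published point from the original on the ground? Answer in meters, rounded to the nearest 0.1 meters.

0.5 meters

Δlat = 75.54088585 − 75.54089 = -0.00000415°; Δlon = 99.39819526 − 99.39820 = -0.00000474°.
N–S: -0.00000415° × 111699 m/° = -0.463551 m.
E–W at 75.5409°: -0.00000474° × 111699 × cos 75.5409° = -0.00000474 × 111699 × 0.2497 ≈ -0.132199 m.
Combined displacement = (0.463551² + 0.132199²)^½ ≈ 0.482033 m.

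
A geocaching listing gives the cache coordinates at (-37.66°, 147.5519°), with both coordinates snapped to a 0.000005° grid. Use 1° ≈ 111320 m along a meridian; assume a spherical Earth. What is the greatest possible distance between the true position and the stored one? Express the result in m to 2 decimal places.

With a 0.000005° grid the true value lies within half a step, ±0.000005°/2 = ±2.5e-06°, of the stored one.
Latitude error → 2.5e-06 × 111320 = 0.2783 m along the meridian.
E–W at 37.66°: 2.5e-06° × 111320 × cos 37.66° = 2.5e-06 × 111320 × 0.7917 ≈ 0.220316 m.
The two errors are perpendicular, so the maximum displacement is √(0.2783² + 0.220316²) ≈ 0.354951 m.

0.35 m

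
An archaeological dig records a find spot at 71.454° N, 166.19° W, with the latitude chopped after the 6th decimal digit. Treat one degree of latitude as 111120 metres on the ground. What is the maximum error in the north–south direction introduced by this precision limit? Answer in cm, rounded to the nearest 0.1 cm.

11.1 cm

Truncating at 6 decimal places can drop up to a full unit in the last place, so the latitude may be off by as much as 1e-06°.
North–south distance: 1e-06° × 111120 m/° = 0.11112 m.
That is 0.11112 m = 11.112 cm.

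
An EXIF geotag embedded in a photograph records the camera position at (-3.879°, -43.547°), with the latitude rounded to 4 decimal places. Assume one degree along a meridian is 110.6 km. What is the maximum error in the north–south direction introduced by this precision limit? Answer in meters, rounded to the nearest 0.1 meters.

Rounding to 4 decimal places leaves the latitude within ±5e-05° of the true value.
Along the meridian that is 5e-05° × 110600 m/° = 5.53 m.

5.5 meters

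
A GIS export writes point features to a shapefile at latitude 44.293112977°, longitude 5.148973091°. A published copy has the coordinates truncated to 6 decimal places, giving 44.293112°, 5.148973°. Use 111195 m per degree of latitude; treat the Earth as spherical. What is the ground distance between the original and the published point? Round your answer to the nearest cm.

11 cm

The latitude changed by +0.000000977° and the longitude by +0.000000091°.
North–south shift: 0.000000977 × 111195 = 0.108638 m.
East–west at this latitude: 0.000000091° × 111195 × cos 44.2931° ≈ 0.000000091 × 79590.8 = 0.00724276 m.
Hypotenuse of the two orthogonal shifts: √(0.108638² + 0.00724276²) = 0.108879 m.
That is 0.108879 m = 10.888 cm.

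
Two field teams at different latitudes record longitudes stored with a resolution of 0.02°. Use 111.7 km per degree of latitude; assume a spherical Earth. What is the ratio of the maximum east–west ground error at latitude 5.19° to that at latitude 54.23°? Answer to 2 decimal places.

1.70

With a 0.02° grid the true value lies within half a step, ±0.02°/2 = ±0.01°, of the stored one.
Error at 5.19° = 0.01° × 111700 × cos 5.19° ≈ 1117 × 0.9959 = 1112.4 m.
At 54.23°: 0.01° × 111700 × cos 54.23° = 0.01 × 111700 × 0.5845 ≈ 652.92 m.
Ratio: 1112.4 / 652.92 = cos 5.19° / cos 54.23° ≈ 1.7038.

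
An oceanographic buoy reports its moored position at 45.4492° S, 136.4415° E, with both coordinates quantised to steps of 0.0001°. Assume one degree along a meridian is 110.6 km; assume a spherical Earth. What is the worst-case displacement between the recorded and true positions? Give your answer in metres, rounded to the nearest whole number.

With a 0.0001° grid the true value lies within half a step, ±0.0001°/2 = ±5e-05°, of the stored one.
N–S: 5e-05° × 110600 m/° = 5.53 m.
E–W at 45.4492°: 5e-05° × 110600 × cos 45.4492° = 5e-05 × 110600 × 0.7015 ≈ 3.87952 m.
The two errors are perpendicular, so the maximum displacement is √(5.53² + 3.87952²) ≈ 6.75512 m.

7 metres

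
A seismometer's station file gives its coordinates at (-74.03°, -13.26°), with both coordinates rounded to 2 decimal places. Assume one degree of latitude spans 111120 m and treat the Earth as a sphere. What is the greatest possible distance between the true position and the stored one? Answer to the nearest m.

Rounding to 2 decimal places leaves each coordinate within ±0.005° of the true value.
N–S: 0.005° × 111120 m/° = 555.6 m.
E–W at 74.03°: 0.005° × 111120 × cos 74.03° = 0.005 × 111120 × 0.2751 ≈ 152.864 m.
The two errors are perpendicular, so the maximum displacement is √(555.6² + 152.864²) ≈ 576.246 m.

576 m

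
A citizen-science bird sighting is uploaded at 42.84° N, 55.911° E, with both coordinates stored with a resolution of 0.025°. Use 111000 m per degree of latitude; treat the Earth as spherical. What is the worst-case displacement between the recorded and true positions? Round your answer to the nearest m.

1721 m

With a 0.025° grid the true value lies within half a step, ±0.025°/2 = ±0.0125°, of the stored one.
North–south component: 0.0125° × 111000 = 1387.5 m.
Longitude error → 0.0125 × 111000 × cos 42.84° = 0.0125 × 111000 × 0.7333 ≈ 1017.39 m.
Worst case both components are at the extreme and orthogonal: √(1387.5² + 1017.39²) ≈ 1720.54 m.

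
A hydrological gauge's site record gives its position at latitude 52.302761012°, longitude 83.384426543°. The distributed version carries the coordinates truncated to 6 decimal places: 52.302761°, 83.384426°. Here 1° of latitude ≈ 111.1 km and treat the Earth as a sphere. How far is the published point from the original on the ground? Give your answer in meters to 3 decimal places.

Δlat = 52.302761012 − 52.302761 = +0.000000012°; Δlon = 83.384426543 − 83.384426 = +0.000000543°.
N–S: 0.000000012° × 111100 m/° = 0.0013332 m.
East–west at this latitude: 0.000000543° × 111100 × cos 52.3028° ≈ 0.000000543 × 67936.4 = 0.0368895 m.
Combined displacement = (0.0013332² + 0.0368895²)^½ ≈ 0.0369136 m.

0.037 meters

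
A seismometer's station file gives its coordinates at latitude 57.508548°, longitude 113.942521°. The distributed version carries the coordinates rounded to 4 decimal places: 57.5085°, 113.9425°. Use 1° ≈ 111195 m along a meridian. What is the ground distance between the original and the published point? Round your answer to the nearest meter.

Δlat = 57.508548 − 57.5085 = +0.000048°; Δlon = 113.942521 − 113.9425 = +0.000021°.
North–south shift: 0.000048 × 111195 = 5.33736 m.
E–W at 57.5085°: 0.000021° × 111195 × cos 57.5085° = 0.000021 × 111195 × 0.5372 ≈ 1.25435 m.
Hypotenuse of the two orthogonal shifts: √(5.33736² + 1.25435²) = 5.48277 m.

5 meters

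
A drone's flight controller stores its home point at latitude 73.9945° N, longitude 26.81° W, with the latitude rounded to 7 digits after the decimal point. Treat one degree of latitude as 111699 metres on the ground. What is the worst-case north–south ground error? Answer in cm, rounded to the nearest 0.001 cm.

Rounding to 7 decimal places leaves the latitude within ±5e-08° of the true value.
So the N–S error is at most 5e-08 × 111699 = 0.00558495 m.
That is 0.00558495 m = 0.55849 cm.

0.558 cm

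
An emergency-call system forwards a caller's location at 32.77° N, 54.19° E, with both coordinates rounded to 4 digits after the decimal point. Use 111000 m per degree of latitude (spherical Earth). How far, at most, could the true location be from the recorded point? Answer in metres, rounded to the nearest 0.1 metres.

Rounding to 4 decimal places leaves each coordinate within ±5e-05° of the true value.
North–south component: 5e-05° × 111000 = 5.55 m.
Longitude error → 5e-05 × 111000 × cos 32.77° = 5e-05 × 111000 × 0.8409 ≈ 4.66672 m.
Worst case both components are at the extreme and orthogonal: √(5.55² + 4.66672²) ≈ 7.25126 m.

7.3 metres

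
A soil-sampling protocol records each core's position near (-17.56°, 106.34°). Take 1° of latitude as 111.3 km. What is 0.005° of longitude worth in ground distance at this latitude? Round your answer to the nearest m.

At 17.56° a degree of longitude is 111300 × cos 17.56° ≈ 106114 m, so 0.005° corresponds to 530.568 m.

531 m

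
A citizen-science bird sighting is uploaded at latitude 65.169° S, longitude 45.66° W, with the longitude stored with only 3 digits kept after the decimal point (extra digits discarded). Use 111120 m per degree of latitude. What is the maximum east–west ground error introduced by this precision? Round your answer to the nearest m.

Truncating at 3 decimal places can drop up to a full unit in the last place, so the longitude may be off by as much as 0.001°.
Parallels shrink by cos φ, so at 65.169° a degree of longitude is 111120 × 0.4199 ≈ 46664.1 m.
Maximum E–W displacement: 0.001 × 46664.1 = 46.6641 m.

47 m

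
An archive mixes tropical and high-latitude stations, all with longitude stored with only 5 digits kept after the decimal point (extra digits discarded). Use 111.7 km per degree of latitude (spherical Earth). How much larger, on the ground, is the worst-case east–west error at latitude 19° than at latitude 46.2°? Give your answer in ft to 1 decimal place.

Truncating at 5 decimal places can drop up to a full unit in the last place, so the longitude may be off by as much as 1e-05°.
At 19°: 1e-05° × 111700 × cos 19° = 1e-05 × 111700 × 0.9455 ≈ 1.0561 m.
At 46.2°: 1e-05° × 111700 × cos 46.2° = 1e-05 × 111700 × 0.6921 ≈ 0.77312 m.
Difference: 1.0561 − 0.77312 = 0.28302 m.
Converting: 0.28302 m × 3.2808 ft/m ≈ 0.92854 ft.

0.9 ft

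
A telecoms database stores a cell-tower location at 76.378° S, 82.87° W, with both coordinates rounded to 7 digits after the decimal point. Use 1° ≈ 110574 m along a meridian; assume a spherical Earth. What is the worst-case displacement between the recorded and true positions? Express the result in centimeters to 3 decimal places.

Rounding to 7 decimal places leaves each coordinate within ±5e-08° of the true value.
North–south component: 5e-08° × 110574 = 0.0055287 m.
Longitude error → 5e-08 × 110574 × cos 76.378° = 5e-08 × 110574 × 0.2355 ≈ 0.00130209 m.
Combining orthogonally: (0.0055287² + 0.00130209²)^½ ≈ 0.00567996 m.
That is 0.00567996 m = 0.568 cm.

0.568 centimeters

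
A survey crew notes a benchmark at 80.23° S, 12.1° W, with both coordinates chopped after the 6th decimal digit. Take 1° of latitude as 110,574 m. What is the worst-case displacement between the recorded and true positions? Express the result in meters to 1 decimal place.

Truncating at 6 decimal places can drop up to a full unit in the last place, so each coordinate may be off by as much as 1e-06°.
N–S: 1e-06° × 110574 m/° = 0.110574 m.
East–west component at 80.23°: 1e-06° × 110574 × cos 80.23° ≈ 1e-06 × 18763.7 ≈ 0.0187637 m.
Combining orthogonally: (0.110574² + 0.0187637²)^½ ≈ 0.112155 m.

0.1 meters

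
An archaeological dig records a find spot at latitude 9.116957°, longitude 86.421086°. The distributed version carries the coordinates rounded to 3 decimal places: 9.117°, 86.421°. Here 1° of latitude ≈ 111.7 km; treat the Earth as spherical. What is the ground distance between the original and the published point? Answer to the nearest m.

11 m

The latitude changed by -0.000043° and the longitude by +0.000086°.
North–south shift: -0.000043 × 111700 = -4.8031 m.
East–west at this latitude: 0.000086° × 111700 × cos 9.117° ≈ 0.000086 × 110289 = 9.48484 m.
Hypotenuse of the two orthogonal shifts: √(4.8031² + 9.48484²) = 10.6317 m.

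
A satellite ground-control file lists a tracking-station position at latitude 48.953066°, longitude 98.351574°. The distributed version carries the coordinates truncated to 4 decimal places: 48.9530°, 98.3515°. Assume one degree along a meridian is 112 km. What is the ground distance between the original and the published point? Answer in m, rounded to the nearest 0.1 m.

9.2 m

The latitude changed by +0.000066° and the longitude by +0.000074°.
N–S: 0.000066° × 112000 m/° = 7.392 m.
E–W at 48.953°: 0.000074° × 112000 × cos 48.953° = 0.000074 × 112000 × 0.6567 ≈ 5.44255 m.
Hypotenuse of the two orthogonal shifts: √(7.392² + 5.44255²) = 9.17949 m.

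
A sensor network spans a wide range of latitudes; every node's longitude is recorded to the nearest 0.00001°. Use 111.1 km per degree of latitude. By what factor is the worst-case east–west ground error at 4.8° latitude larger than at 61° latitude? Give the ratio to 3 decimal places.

Rounding to 5 decimal places leaves the longitude within ±5e-06° of the true value.
At 4.8°: 5e-06° × 111100 × cos 4.8° = 5e-06 × 111100 × 0.9965 ≈ 0.55355 m.
At 61°: 5e-06° × 111100 × cos 61° = 5e-06 × 111100 × 0.4848 ≈ 0.26931 m.
The ratio reduces to cos 4.8° / cos 61° = 0.9965/0.4848 ≈ 2.0554.

2.055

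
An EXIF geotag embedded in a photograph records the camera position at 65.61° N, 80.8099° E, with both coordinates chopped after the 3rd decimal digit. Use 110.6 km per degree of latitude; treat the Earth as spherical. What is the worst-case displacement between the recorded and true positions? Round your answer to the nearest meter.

Truncating at 3 decimal places can drop up to a full unit in the last place, so each coordinate may be off by as much as 0.001°.
North–south component: 0.001° × 110600 = 110.6 m.
East–west component at 65.61°: 0.001° × 110600 × cos 65.61° ≈ 0.001 × 45671.8 ≈ 45.6718 m.
The two errors are perpendicular, so the maximum displacement is √(110.6² + 45.6718²) ≈ 119.659 m.

120 meters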